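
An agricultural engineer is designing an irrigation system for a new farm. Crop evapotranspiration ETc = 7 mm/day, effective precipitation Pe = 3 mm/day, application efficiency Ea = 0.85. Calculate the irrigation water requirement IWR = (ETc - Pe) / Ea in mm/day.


IWR = (ETc - Pe) / Ea
    = (7 - 3) / 0.85
    = 4 / 0.85
    = 4.71 mm/day


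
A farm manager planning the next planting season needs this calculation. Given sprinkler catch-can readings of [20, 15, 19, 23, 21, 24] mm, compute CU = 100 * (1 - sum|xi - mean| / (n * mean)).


xbar = 122 / 6 = 20.333
sum|xi - xbar| = 14
CU = 100 * (1 - 14 / (6 * 20.333))
   = 100 * (1 - 0.1148)
   = 88.52%


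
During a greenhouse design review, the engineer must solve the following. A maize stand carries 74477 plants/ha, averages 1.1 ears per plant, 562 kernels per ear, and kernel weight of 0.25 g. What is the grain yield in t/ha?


Y = density * ears * kernels * kw
  = 74477 * 1.1 * 562 * 0.25 g/ha
  = 11510420.35 g/ha
  = 11510.42 kg/ha = 11.51 t/ha


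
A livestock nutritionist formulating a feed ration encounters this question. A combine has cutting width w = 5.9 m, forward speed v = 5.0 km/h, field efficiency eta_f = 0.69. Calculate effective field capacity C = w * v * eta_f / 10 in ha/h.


C = w * v * eta_f / 10
  = 5.9 * 5.0 * 0.69 / 10
  = 20.36 / 10
  = 2.04 ha/h


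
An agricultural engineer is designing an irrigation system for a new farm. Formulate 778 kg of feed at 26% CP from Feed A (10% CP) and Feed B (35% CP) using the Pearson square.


parts_A = CP_b - target = 35 - 26 = 9
parts_B = target - CP_a = 26 - 10 = 16
total_parts = 9 + 16 = 25
Feed A = 778 * 9 / 25 = 280.08 kg
Feed B = 778 * 16 / 25 = 497.92 kg

280.08 kg


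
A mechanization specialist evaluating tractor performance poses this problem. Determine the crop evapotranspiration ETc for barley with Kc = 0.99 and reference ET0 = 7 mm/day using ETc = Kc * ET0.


ETc = Kc * ET0
    = 0.99 * 7
    = 6.93 mm/day


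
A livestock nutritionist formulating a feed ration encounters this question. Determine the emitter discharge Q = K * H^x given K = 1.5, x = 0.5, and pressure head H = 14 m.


Q = K * H^x
  = 1.5 * 14^0.5
  = 1.5 * 3.7417
  = 5.61 L/h


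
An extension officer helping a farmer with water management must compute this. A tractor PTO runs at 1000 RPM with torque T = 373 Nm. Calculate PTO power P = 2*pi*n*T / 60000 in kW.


P = 2*pi*n*T / 60000
  = 2*pi * 1000 * 373 / 60000
  = 2343628.12 / 60000
  = 39.06 kW


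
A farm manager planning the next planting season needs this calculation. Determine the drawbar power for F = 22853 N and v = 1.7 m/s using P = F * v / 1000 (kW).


P = F * v / 1000
  = 22853 * 1.7 / 1000
  = 38850.10 / 1000
  = 38.85 kW


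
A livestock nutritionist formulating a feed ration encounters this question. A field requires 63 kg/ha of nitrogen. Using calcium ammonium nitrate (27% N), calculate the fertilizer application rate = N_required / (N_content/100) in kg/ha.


Rate = N_required / (N_content / 100)
     = 63 / (27 / 100)
     = 63 / 0.27
     = 233.33 kg/ha


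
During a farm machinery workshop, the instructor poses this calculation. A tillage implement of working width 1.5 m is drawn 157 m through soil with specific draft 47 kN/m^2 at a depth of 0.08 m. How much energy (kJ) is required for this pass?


E = k * d * w * L
  = 47 * 0.08 * 1.5 * 157
  = 885.48 kJ


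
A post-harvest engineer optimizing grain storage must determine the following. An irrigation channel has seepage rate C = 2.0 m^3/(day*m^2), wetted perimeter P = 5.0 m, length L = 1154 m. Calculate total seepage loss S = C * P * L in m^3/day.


S = C * P * L
  = 2.0 * 5.0 * 1154
  = 11540 m^3/day


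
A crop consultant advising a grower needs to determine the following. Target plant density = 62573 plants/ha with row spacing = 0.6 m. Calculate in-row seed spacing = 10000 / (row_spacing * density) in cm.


spacing = 10000 / (row_sp * density)
        = 10000 / (0.6 * 62573)
        = 10000 / 37543.80
        = 0.26636 m = 26.64 cm


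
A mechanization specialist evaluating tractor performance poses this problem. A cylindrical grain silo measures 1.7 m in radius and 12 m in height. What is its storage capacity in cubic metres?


V = pi * r^2 * h
  = pi * 1.7^2 * 12
  = pi * 2.89 * 12
  = 108.95 m^3


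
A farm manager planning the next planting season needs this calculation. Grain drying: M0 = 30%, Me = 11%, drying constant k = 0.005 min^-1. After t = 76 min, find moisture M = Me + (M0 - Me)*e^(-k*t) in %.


M = Me + (M0 - Me) * e^(-k*t)
  = 11 + (30 - 11) * e^(-0.005*76)
  = 11 + 19 * e^(-0.380)
  = 11 + 19 * 0.68386
  = 11 + 12.9934
  = 23.99%


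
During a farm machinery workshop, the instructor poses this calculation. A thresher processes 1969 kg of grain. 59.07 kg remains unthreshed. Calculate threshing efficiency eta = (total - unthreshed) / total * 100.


eta = (total - unthreshed) / total * 100
    = (1969 - 59.07) / 1969 * 100
    = 1909.93 / 1969 * 100
    = 97%


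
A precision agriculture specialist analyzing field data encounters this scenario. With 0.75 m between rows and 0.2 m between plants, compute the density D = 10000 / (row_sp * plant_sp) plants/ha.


D = 10000 / (row_sp * plant_sp)
  = 10000 / (0.75 * 0.2)
  = 10000 / 0.1500
  = 66666.67 plants/ha


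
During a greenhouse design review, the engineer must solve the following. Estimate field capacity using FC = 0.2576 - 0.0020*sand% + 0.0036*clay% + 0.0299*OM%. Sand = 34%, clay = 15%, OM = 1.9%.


FC = 0.2576 - 0.0020*34 + 0.0036*15 + 0.0299*1.9
   = 0.2576 - 0.0680 + 0.0540 + 0.0568
   = 0.3004


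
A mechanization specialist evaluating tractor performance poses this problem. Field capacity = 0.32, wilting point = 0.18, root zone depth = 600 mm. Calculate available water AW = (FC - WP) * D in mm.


AW = (FC - WP) * D
   = (0.32 - 0.18) * 600
   = 0.14 * 600
   = 84 mm


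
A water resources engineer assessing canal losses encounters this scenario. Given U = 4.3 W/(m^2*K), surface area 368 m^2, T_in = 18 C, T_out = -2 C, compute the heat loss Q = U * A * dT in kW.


dT = 18 - (-2) = 20 K
Q = U * A * dT
  = 4.3 * 368 * 20
  = 31648 W = 31.65 kW


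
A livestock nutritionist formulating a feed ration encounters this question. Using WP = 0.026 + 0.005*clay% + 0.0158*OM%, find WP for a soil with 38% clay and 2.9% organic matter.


WP = 0.026 + 0.005*38 + 0.0158*2.9
   = 0.026 + 0.1900 + 0.0458
   = 0.2618


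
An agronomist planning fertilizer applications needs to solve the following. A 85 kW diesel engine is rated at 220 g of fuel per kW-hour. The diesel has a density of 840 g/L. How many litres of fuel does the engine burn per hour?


FC = P * BSFC / rho_fuel
   = 85 * 220 / 840
   = 18700 / 840
   = 22.26 L/h


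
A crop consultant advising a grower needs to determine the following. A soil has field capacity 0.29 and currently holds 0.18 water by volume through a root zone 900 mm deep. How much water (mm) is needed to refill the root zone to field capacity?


SMD = (FC - theta) * D
    = (0.29 - 0.18) * 900
    = 0.110 * 900
    = 99 mm


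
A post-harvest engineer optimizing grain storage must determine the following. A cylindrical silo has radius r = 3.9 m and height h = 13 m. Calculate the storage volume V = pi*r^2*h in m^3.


V = pi * r^2 * h
  = pi * 3.9^2 * 13
  = pi * 15.21 * 13
  = 621.19 m^3


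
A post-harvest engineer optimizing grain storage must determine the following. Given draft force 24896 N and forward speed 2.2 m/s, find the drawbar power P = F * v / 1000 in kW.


P = F * v / 1000
  = 24896 * 2.2 / 1000
  = 54771.20 / 1000
  = 54.77 kW


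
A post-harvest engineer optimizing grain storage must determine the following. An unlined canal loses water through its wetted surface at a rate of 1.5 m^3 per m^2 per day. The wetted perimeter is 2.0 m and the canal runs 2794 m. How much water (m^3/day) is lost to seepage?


S = C * P * L
  = 1.5 * 2.0 * 2794
  = 8382 m^3/day


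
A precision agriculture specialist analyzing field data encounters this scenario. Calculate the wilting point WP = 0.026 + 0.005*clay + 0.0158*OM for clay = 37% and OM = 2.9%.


WP = 0.026 + 0.005*37 + 0.0158*2.9
   = 0.026 + 0.1850 + 0.0458
   = 0.2568


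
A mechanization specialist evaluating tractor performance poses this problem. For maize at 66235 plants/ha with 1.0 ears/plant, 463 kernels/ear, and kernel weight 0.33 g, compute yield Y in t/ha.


Y = density * ears * kernels * kw
  = 66235 * 1.0 * 463 * 0.33 g/ha
  = 10120045.65 g/ha
  = 10120.05 kg/ha = 10.12 t/ha


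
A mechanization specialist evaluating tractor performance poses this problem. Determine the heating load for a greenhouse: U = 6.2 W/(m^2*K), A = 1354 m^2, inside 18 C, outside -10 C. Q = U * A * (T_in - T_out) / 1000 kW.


dT = 18 - (-10) = 28 K
Q = U * A * dT
  = 6.2 * 1354 * 28
  = 235054.40 W = 235.05 kW


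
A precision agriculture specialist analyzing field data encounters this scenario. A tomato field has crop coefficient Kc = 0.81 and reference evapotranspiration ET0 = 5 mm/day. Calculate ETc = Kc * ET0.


ETc = Kc * ET0
    = 0.81 * 5
    = 4.05 mm/day


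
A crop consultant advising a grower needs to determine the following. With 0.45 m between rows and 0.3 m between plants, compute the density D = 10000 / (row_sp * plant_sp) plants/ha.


D = 10000 / (row_sp * plant_sp)
  = 10000 / (0.45 * 0.3)
  = 10000 / 0.1350
  = 74074.07 plants/ha


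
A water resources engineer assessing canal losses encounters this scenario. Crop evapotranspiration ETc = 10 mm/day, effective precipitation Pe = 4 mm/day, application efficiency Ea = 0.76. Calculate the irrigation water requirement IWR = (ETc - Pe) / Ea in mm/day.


IWR = (ETc - Pe) / Ea
    = (10 - 4) / 0.76
    = 6 / 0.76
    = 7.89 mm/day


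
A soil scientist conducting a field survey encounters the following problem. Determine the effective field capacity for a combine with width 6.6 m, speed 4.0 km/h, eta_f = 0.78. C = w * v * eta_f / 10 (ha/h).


C = w * v * eta_f / 10
  = 6.6 * 4.0 * 0.78 / 10
  = 20.59 / 10
  = 2.06 ha/h


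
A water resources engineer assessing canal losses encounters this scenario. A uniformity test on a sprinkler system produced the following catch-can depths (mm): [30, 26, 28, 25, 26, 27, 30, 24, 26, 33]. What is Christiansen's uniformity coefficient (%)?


xbar = 275 / 10 = 27.500
sum|xi - xbar| = 22
CU = 100 * (1 - 22 / (10 * 27.500))
   = 100 * (1 - 0.0800)
   = 92%


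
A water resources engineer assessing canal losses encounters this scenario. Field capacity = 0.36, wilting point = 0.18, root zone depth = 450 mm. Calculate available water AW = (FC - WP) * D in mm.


AW = (FC - WP) * D
   = (0.36 - 0.18) * 450
   = 0.18 * 450
   = 81 mm


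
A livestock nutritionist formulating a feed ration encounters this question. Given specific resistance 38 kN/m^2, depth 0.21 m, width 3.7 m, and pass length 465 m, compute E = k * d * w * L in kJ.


E = k * d * w * L
  = 38 * 0.21 * 3.7 * 465
  = 13729.59 kJ


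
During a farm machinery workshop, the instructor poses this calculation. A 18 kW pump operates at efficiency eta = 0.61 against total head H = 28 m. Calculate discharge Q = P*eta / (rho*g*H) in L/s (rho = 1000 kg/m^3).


Q = (P * 1000 * eta) / (rho * g * H)
  = (18 * 1000 * 0.61) / (1000 * 9.81 * 28)
  = 10980 / 274680
  = 0.03997 m^3/s = 39.97 L/s


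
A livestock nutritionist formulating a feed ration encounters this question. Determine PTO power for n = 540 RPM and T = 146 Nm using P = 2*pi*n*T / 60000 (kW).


P = 2*pi*n*T / 60000
  = 2*pi * 540 * 146 / 60000
  = 495366.33 / 60000
  = 8.26 kW


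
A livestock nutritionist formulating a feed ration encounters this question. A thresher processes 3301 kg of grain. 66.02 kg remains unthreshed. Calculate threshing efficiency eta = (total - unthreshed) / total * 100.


eta = (total - unthreshed) / total * 100
    = (3301 - 66.02) / 3301 * 100
    = 3234.98 / 3301 * 100
    = 98%


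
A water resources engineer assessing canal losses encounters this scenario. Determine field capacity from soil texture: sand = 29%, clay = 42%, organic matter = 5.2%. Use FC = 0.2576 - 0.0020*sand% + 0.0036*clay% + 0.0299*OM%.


FC = 0.2576 - 0.0020*29 + 0.0036*42 + 0.0299*5.2
   = 0.2576 - 0.0580 + 0.1512 + 0.1555
   = 0.5063


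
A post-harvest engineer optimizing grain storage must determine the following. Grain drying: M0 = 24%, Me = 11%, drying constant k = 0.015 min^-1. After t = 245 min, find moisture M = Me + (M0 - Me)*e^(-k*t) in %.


M = Me + (M0 - Me) * e^(-k*t)
  = 11 + (24 - 11) * e^(-0.015*245)
  = 11 + 13 * e^(-3.675)
  = 11 + 13 * 0.02535
  = 11 + 0.3295
  = 11.33%


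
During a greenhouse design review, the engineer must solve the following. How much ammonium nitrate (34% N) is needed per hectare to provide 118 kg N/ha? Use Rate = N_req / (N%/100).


Rate = N_required / (N_content / 100)
     = 118 / (34 / 100)
     = 118 / 0.34
     = 347.06 kg/ha


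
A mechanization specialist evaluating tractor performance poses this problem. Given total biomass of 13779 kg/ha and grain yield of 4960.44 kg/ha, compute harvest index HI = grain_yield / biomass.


HI = grain_yield / biomass
   = 4960.44 / 13779
   = 0.36


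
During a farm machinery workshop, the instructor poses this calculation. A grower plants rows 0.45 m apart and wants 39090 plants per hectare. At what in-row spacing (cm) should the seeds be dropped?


spacing = 10000 / (row_sp * density)
        = 10000 / (0.45 * 39090)
        = 10000 / 17590.50
        = 0.56849 m = 56.85 cm


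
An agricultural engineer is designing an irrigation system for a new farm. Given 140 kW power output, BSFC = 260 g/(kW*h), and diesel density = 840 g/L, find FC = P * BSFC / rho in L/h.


FC = P * BSFC / rho_fuel
   = 140 * 260 / 840
   = 36400 / 840
   = 43.33 L/h


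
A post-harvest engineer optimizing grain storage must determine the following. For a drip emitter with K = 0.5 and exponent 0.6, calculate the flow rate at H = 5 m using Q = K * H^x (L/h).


Q = K * H^x
  = 0.5 * 5^0.6
  = 0.5 * 2.6265
  = 1.31 L/h


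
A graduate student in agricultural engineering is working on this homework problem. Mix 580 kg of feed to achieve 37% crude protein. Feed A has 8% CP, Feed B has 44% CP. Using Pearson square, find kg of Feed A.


parts_A = CP_b - target = 44 - 37 = 7
parts_B = target - CP_a = 37 - 8 = 29
total_parts = 7 + 29 = 36
Feed A = 580 * 7 / 36 = 112.78 kg
Feed B = 580 * 29 / 36 = 467.22 kg

112.78 kg


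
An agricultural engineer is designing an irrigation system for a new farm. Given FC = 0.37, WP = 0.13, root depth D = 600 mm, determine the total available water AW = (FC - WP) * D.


AW = (FC - WP) * D
   = (0.37 - 0.13) * 600
   = 0.24 * 600
   = 144 mm


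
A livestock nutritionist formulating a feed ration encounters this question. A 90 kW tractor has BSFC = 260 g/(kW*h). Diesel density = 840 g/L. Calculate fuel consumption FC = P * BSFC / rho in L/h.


FC = P * BSFC / rho_fuel
   = 90 * 260 / 840
   = 23400 / 840
   = 27.86 L/h


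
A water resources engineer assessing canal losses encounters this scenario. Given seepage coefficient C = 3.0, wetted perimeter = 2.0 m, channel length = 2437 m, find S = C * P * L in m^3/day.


S = C * P * L
  = 3.0 * 2.0 * 2437
  = 14622 m^3/day


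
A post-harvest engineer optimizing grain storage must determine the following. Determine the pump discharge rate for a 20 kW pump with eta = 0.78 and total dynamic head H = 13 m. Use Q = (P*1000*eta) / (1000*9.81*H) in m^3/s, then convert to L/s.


Q = (P * 1000 * eta) / (rho * g * H)
  = (20 * 1000 * 0.78) / (1000 * 9.81 * 13)
  = 15600 / 127530
  = 0.12232 m^3/s = 122.32 L/s


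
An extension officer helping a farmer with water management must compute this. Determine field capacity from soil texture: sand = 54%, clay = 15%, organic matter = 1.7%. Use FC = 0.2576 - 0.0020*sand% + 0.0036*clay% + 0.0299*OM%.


FC = 0.2576 - 0.0020*54 + 0.0036*15 + 0.0299*1.7
   = 0.2576 - 0.1080 + 0.0540 + 0.0508
   = 0.2544


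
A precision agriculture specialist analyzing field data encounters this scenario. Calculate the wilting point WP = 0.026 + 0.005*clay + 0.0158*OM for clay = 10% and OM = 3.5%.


WP = 0.026 + 0.005*10 + 0.0158*3.5
   = 0.026 + 0.0500 + 0.0553
   = 0.1313


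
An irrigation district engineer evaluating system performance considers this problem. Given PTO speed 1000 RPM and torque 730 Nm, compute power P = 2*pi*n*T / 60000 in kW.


P = 2*pi*n*T / 60000
  = 2*pi * 1000 * 730 / 60000
  = 4586725.27 / 60000
  = 76.45 kW


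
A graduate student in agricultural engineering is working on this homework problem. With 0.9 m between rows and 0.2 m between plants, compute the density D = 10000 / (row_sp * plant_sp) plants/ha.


D = 10000 / (row_sp * plant_sp)
  = 10000 / (0.9 * 0.2)
  = 10000 / 0.1800
  = 55555.56 plants/ha


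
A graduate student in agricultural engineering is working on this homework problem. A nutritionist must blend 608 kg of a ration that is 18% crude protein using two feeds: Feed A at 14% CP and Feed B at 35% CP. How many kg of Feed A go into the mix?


parts_A = CP_b - target = 35 - 18 = 17
parts_B = target - CP_a = 18 - 14 = 4
total_parts = 17 + 4 = 21
Feed A = 608 * 17 / 21 = 492.19 kg
Feed B = 608 * 4 / 21 = 115.81 kg

492.19 kg


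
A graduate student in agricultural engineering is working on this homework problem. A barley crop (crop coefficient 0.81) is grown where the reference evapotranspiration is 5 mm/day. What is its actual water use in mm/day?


ETc = Kc * ET0
    = 0.81 * 5
    = 4.05 mm/day


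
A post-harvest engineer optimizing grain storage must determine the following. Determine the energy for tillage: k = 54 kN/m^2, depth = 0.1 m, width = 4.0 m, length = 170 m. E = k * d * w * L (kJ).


E = k * d * w * L
  = 54 * 0.1 * 4.0 * 170
  = 3672 kJ


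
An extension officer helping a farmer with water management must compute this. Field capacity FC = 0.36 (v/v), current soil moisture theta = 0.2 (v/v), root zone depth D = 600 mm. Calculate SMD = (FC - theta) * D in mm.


SMD = (FC - theta) * D
    = (0.36 - 0.2) * 600
    = 0.160 * 600
    = 96 mm


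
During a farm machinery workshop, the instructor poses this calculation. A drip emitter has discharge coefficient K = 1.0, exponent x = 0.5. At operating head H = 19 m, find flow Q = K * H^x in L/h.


Q = K * H^x
  = 1.0 * 19^0.5
  = 1.0 * 4.3589
  = 4.36 L/h


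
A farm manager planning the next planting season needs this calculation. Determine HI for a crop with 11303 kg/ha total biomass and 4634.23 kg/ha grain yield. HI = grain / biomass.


HI = grain_yield / biomass
   = 4634.23 / 11303
   = 0.41


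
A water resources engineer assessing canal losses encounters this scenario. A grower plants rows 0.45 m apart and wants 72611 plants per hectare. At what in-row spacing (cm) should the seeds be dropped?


spacing = 10000 / (row_sp * density)
        = 10000 / (0.45 * 72611)
        = 10000 / 32674.95
        = 0.30604 m = 30.60 cm


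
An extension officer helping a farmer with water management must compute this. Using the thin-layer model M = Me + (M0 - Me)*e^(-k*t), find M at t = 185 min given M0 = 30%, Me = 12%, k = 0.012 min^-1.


M = Me + (M0 - Me) * e^(-k*t)
  = 12 + (30 - 12) * e^(-0.012*185)
  = 12 + 18 * e^(-2.220)
  = 12 + 18 * 0.10861
  = 12 + 1.9550
  = 13.95%


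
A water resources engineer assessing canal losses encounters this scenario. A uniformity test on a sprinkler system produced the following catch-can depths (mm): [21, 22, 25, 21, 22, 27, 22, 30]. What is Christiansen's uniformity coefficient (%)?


xbar = 190 / 8 = 23.750
sum|xi - xbar| = 21.500
CU = 100 * (1 - 21.500 / (8 * 23.750))
   = 100 * (1 - 0.1132)
   = 88.68%


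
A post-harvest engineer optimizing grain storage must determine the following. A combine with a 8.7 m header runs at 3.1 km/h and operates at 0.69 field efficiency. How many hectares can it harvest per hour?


C = w * v * eta_f / 10
  = 8.7 * 3.1 * 0.69 / 10
  = 18.61 / 10
  = 1.86 ha/h


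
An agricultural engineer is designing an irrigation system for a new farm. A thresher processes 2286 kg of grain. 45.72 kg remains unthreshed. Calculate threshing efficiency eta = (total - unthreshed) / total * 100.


eta = (total - unthreshed) / total * 100
    = (2286 - 45.72) / 2286 * 100
    = 2240.28 / 2286 * 100
    = 98%


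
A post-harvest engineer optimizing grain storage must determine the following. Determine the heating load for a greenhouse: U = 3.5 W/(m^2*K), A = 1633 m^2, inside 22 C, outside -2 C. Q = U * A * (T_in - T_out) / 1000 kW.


dT = 22 - (-2) = 24 K
Q = U * A * dT
  = 3.5 * 1633 * 24
  = 137172 W = 137.17 kW


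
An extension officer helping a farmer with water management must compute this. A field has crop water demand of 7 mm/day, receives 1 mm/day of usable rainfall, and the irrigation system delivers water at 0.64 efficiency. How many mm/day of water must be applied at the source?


IWR = (ETc - Pe) / Ea
    = (7 - 1) / 0.64
    = 6 / 0.64
    = 9.38 mm/day


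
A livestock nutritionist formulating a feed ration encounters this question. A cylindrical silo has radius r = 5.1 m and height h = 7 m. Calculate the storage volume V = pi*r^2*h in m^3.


V = pi * r^2 * h
  = pi * 5.1^2 * 7
  = pi * 26.01 * 7
  = 571.99 m^3


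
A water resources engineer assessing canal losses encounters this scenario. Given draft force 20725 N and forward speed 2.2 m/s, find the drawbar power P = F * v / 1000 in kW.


P = F * v / 1000
  = 20725 * 2.2 / 1000
  = 45595 / 1000
  = 45.60 kW


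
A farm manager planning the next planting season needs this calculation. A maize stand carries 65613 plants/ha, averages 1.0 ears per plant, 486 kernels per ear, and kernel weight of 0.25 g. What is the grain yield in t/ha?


Y = density * ears * kernels * kw
  = 65613 * 1.0 * 486 * 0.25 g/ha
  = 7971979.50 g/ha
  = 7971.98 kg/ha = 7.97 t/ha


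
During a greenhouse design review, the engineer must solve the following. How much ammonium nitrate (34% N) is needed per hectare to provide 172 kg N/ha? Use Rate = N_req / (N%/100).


Rate = N_required / (N_content / 100)
     = 172 / (34 / 100)
     = 172 / 0.34
     = 505.88 kg/ha


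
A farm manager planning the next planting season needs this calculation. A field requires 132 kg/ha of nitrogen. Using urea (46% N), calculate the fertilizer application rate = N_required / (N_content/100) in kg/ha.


Rate = N_required / (N_content / 100)
     = 132 / (46 / 100)
     = 132 / 0.46
     = 286.96 kg/ha


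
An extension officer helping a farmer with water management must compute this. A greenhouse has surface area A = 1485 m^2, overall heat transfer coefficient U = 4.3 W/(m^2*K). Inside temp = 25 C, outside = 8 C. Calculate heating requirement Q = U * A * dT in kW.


dT = 25 - (8) = 17 K
Q = U * A * dT
  = 4.3 * 1485 * 17
  = 108553.50 W = 108.55 kW


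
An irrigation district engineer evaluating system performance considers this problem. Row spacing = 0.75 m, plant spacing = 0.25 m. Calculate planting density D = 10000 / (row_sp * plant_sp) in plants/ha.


D = 10000 / (row_sp * plant_sp)
  = 10000 / (0.75 * 0.25)
  = 10000 / 0.1875
  = 53333.33 plants/ha


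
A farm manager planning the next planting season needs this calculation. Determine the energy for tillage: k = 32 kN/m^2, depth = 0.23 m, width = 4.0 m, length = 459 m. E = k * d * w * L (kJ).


E = k * d * w * L
  = 32 * 0.23 * 4.0 * 459
  = 13512.96 kJ


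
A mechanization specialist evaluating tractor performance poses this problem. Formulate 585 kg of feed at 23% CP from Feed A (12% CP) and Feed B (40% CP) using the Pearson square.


parts_A = CP_b - target = 40 - 23 = 17
parts_B = target - CP_a = 23 - 12 = 11
total_parts = 17 + 11 = 28
Feed A = 585 * 17 / 28 = 355.18 kg
Feed B = 585 * 11 / 28 = 229.82 kg

355.18 kg


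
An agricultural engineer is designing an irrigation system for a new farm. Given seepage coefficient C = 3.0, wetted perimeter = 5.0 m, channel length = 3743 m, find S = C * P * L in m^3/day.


S = C * P * L
  = 3.0 * 5.0 * 3743
  = 56145 m^3/day


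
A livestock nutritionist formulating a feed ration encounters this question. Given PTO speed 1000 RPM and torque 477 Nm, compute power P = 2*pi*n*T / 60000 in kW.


P = 2*pi*n*T / 60000
  = 2*pi * 1000 * 477 / 60000
  = 2997079.39 / 60000
  = 49.95 kW


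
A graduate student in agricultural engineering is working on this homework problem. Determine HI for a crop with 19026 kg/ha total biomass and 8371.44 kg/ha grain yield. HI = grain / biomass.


HI = grain_yield / biomass
   = 8371.44 / 19026
   = 0.44


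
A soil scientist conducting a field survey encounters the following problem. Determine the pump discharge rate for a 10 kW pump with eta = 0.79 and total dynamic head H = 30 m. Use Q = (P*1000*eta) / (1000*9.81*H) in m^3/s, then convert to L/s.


Q = (P * 1000 * eta) / (rho * g * H)
  = (10 * 1000 * 0.79) / (1000 * 9.81 * 30)
  = 7900 / 294300
  = 0.02684 m^3/s = 26.84 L/s


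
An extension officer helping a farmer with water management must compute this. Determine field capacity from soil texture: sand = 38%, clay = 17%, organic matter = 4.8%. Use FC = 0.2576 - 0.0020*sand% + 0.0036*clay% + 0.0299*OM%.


FC = 0.2576 - 0.0020*38 + 0.0036*17 + 0.0299*4.8
   = 0.2576 - 0.0760 + 0.0612 + 0.1435
   = 0.3863


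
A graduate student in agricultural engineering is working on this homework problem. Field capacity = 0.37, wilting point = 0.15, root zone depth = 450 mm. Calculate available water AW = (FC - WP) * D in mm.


AW = (FC - WP) * D
   = (0.37 - 0.15) * 450
   = 0.22 * 450
   = 99 mm


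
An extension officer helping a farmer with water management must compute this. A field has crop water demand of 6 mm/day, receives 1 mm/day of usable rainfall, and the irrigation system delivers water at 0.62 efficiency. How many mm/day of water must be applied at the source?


IWR = (ETc - Pe) / Ea
    = (6 - 1) / 0.62
    = 5 / 0.62
    = 8.06 mm/day


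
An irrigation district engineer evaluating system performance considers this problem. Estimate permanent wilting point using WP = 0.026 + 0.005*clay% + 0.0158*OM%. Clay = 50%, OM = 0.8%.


WP = 0.026 + 0.005*50 + 0.0158*0.8
   = 0.026 + 0.2500 + 0.0126
   = 0.2886


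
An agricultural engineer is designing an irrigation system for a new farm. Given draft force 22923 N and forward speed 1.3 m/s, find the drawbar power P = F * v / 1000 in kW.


P = F * v / 1000
  = 22923 * 1.3 / 1000
  = 29799.90 / 1000
  = 29.80 kW


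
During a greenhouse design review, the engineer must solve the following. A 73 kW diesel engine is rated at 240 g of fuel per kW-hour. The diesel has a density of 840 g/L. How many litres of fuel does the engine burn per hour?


FC = P * BSFC / rho_fuel
   = 73 * 240 / 840
   = 17520 / 840
   = 20.86 L/h


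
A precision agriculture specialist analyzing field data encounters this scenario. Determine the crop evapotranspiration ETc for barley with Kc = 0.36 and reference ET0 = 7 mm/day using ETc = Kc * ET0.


ETc = Kc * ET0
    = 0.36 * 7
    = 2.52 mm/day


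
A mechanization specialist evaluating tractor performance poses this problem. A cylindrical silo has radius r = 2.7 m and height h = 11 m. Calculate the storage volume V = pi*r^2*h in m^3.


V = pi * r^2 * h
  = pi * 2.7^2 * 11
  = pi * 7.29 * 11
  = 251.92 m^3


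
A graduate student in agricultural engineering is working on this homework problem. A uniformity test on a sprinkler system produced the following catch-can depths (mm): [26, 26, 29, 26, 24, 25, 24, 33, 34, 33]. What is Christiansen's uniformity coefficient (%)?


xbar = 280 / 10 = 28
sum|xi - xbar| = 34
CU = 100 * (1 - 34 / (10 * 28))
   = 100 * (1 - 0.1214)
   = 87.86%


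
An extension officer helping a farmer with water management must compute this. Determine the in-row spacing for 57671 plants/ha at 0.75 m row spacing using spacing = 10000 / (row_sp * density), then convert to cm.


spacing = 10000 / (row_sp * density)
        = 10000 / (0.75 * 57671)
        = 10000 / 43253.25
        = 0.23120 m = 23.12 cm


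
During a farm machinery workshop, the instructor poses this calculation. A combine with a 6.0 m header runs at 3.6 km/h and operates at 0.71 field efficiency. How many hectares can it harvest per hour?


C = w * v * eta_f / 10
  = 6.0 * 3.6 * 0.71 / 10
  = 15.34 / 10
  = 1.53 ha/h


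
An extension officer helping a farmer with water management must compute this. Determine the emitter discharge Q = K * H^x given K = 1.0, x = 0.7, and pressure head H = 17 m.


Q = K * H^x
  = 1.0 * 17^0.7
  = 1.0 * 7.2663
  = 7.27 L/h


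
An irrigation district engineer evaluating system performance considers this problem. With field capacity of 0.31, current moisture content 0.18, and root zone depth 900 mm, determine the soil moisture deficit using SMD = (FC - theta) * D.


SMD = (FC - theta) * D
    = (0.31 - 0.18) * 900
    = 0.130 * 900
    = 117 mm


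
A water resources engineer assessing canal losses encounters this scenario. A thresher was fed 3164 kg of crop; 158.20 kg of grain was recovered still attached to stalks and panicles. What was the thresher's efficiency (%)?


eta = (total - unthreshed) / total * 100
    = (3164 - 158.20) / 3164 * 100
    = 3005.80 / 3164 * 100
    = 95%


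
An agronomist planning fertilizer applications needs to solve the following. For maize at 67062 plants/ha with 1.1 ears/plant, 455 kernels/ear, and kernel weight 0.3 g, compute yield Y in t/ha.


Y = density * ears * kernels * kw
  = 67062 * 1.1 * 455 * 0.3 g/ha
  = 10069359.30 g/ha
  = 10069.36 kg/ha = 10.07 t/ha


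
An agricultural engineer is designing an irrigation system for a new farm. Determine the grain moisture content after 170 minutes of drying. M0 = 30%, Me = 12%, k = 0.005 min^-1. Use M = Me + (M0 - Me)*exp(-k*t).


M = Me + (M0 - Me) * e^(-k*t)
  = 12 + (30 - 12) * e^(-0.005*170)
  = 12 + 18 * e^(-0.850)
  = 12 + 18 * 0.42741
  = 12 + 7.6935
  = 19.69%


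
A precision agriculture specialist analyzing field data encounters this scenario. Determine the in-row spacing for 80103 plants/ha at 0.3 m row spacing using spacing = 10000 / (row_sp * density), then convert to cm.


spacing = 10000 / (row_sp * density)
        = 10000 / (0.3 * 80103)
        = 10000 / 24030.90
        = 0.41613 m = 41.61 cm


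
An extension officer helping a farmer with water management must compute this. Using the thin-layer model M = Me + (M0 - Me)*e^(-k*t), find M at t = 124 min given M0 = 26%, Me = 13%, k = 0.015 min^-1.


M = Me + (M0 - Me) * e^(-k*t)
  = 13 + (26 - 13) * e^(-0.015*124)
  = 13 + 13 * e^(-1.860)
  = 13 + 13 * 0.15567
  = 13 + 2.0237
  = 15.02%


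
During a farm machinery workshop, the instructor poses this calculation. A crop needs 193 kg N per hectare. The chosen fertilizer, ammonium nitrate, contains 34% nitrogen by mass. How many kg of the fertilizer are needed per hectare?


Rate = N_required / (N_content / 100)
     = 193 / (34 / 100)
     = 193 / 0.34
     = 567.65 kg/ha


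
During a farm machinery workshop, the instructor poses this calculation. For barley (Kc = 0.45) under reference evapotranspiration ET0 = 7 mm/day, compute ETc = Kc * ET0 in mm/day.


ETc = Kc * ET0
    = 0.45 * 7
    = 3.15 mm/day


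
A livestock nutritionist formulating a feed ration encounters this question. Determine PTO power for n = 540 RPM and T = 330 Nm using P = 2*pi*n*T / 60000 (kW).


P = 2*pi*n*T / 60000
  = 2*pi * 540 * 330 / 60000
  = 1119663.62 / 60000
  = 18.66 kW


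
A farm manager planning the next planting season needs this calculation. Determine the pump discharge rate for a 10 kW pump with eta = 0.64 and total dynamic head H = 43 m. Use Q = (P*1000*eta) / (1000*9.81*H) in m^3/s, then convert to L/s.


Q = (P * 1000 * eta) / (rho * g * H)
  = (10 * 1000 * 0.64) / (1000 * 9.81 * 43)
  = 6400 / 421830
  = 0.01517 m^3/s = 15.17 L/s


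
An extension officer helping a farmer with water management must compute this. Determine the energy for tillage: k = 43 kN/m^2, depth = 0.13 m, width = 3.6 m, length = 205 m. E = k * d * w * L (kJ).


E = k * d * w * L
  = 43 * 0.13 * 3.6 * 205
  = 4125.42 kJ


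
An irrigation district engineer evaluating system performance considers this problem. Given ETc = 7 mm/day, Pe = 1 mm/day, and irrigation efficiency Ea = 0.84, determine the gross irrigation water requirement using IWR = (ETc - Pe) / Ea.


IWR = (ETc - Pe) / Ea
    = (7 - 1) / 0.84
    = 6 / 0.84
    = 7.14 mm/day


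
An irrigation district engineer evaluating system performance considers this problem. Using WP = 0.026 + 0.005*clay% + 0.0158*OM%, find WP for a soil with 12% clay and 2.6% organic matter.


WP = 0.026 + 0.005*12 + 0.0158*2.6
   = 0.026 + 0.0600 + 0.0411
   = 0.1271


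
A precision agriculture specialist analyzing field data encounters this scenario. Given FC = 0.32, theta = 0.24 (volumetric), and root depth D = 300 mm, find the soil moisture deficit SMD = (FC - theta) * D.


SMD = (FC - theta) * D
    = (0.32 - 0.24) * 300
    = 0.080 * 300
    = 24 mm


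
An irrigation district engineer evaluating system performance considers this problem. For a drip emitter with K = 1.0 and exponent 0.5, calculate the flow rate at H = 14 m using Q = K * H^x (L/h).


Q = K * H^x
  = 1.0 * 14^0.5
  = 1.0 * 3.7417
  = 3.74 L/h


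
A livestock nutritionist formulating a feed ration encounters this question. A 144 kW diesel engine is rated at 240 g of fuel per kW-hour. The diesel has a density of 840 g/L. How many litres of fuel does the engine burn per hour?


FC = P * BSFC / rho_fuel
   = 144 * 240 / 840
   = 34560 / 840
   = 41.14 L/h


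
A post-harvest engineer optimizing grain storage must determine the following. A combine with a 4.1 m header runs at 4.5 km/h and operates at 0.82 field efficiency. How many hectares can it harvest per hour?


C = w * v * eta_f / 10
  = 4.1 * 4.5 * 0.82 / 10
  = 15.13 / 10
  = 1.51 ha/h


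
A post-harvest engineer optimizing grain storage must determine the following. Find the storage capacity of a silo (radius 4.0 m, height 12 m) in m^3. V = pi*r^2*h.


V = pi * r^2 * h
  = pi * 4.0^2 * 12
  = pi * 16 * 12
  = 603.19 m^3


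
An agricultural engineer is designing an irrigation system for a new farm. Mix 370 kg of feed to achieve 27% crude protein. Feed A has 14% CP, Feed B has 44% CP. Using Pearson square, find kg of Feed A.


parts_A = CP_b - target = 44 - 27 = 17
parts_B = target - CP_a = 27 - 14 = 13
total_parts = 17 + 13 = 30
Feed A = 370 * 17 / 30 = 209.67 kg
Feed B = 370 * 13 / 30 = 160.33 kg

209.67 kg


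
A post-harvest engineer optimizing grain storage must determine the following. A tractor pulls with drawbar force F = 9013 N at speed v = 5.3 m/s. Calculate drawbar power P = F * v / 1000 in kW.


P = F * v / 1000
  = 9013 * 5.3 / 1000
  = 47768.90 / 1000
  = 47.77 kW


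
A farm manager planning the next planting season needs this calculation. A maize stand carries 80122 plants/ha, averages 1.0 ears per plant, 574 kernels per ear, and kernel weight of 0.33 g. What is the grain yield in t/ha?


Y = density * ears * kernels * kw
  = 80122 * 1.0 * 574 * 0.33 g/ha
  = 15176709.24 g/ha
  = 15176.71 kg/ha = 15.18 t/ha


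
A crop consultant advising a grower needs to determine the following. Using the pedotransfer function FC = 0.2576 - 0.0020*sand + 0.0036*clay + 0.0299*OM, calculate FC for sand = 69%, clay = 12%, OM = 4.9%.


FC = 0.2576 - 0.0020*69 + 0.0036*12 + 0.0299*4.9
   = 0.2576 - 0.1380 + 0.0432 + 0.1465
   = 0.3093


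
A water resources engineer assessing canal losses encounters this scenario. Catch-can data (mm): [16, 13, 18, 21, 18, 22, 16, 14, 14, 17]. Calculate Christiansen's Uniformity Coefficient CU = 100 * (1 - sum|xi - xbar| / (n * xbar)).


xbar = 169 / 10 = 16.900
sum|xi - xbar| = 23
CU = 100 * (1 - 23 / (10 * 16.900))
   = 100 * (1 - 0.1361)
   = 86.39%


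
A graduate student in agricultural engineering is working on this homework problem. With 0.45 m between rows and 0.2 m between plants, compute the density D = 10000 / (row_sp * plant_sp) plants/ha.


D = 10000 / (row_sp * plant_sp)
  = 10000 / (0.45 * 0.2)
  = 10000 / 0.0900
  = 111111.11 plants/ha


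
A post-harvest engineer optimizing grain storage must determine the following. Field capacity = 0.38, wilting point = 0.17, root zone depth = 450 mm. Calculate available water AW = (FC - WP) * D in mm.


AW = (FC - WP) * D
   = (0.38 - 0.17) * 450
   = 0.21 * 450
   = 94.50 mm


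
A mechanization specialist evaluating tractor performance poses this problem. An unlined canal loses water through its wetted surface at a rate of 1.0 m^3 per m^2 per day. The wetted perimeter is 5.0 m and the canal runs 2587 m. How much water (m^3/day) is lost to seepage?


S = C * P * L
  = 1.0 * 5.0 * 2587
  = 12935 m^3/day


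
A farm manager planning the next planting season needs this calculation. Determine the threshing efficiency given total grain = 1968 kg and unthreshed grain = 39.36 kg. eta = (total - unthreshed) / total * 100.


eta = (total - unthreshed) / total * 100
    = (1968 - 39.36) / 1968 * 100
    = 1928.64 / 1968 * 100
    = 98%


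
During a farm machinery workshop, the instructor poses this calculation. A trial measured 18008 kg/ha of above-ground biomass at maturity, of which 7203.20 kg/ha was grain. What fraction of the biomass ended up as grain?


HI = grain_yield / biomass
   = 7203.20 / 18008
   = 0.40


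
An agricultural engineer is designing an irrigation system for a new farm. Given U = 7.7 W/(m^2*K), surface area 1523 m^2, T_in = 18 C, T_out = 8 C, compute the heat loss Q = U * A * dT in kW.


dT = 18 - (8) = 10 K
Q = U * A * dT
  = 7.7 * 1523 * 10
  = 117271 W = 117.27 kW


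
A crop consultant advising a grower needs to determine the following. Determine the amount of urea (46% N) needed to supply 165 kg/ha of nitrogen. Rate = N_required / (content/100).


Rate = N_required / (N_content / 100)
     = 165 / (46 / 100)
     = 165 / 0.46
     = 358.70 kg/ha


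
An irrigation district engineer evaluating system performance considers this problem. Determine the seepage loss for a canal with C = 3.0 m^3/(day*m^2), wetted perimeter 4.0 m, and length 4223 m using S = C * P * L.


S = C * P * L
  = 3.0 * 4.0 * 4223
  = 50676 m^3/day


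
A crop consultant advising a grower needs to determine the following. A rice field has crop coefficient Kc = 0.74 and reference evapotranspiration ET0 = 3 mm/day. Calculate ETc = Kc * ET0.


ETc = Kc * ET0
    = 0.74 * 3
    = 2.22 mm/day


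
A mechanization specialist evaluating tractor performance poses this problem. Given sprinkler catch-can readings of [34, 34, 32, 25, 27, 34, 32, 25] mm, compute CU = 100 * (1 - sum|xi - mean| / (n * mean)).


xbar = 243 / 8 = 30.375
sum|xi - xbar| = 28.250
CU = 100 * (1 - 28.250 / (8 * 30.375))
   = 100 * (1 - 0.1163)
   = 88.37%


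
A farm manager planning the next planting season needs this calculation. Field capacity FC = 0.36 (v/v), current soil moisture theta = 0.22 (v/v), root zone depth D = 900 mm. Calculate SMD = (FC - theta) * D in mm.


SMD = (FC - theta) * D
    = (0.36 - 0.22) * 900
    = 0.140 * 900
    = 126 mm


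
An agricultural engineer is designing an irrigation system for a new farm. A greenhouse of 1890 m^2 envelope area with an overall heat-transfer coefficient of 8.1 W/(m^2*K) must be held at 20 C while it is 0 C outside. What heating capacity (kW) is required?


dT = 20 - (0) = 20 K
Q = U * A * dT
  = 8.1 * 1890 * 20
  = 306180 W = 306.18 kW


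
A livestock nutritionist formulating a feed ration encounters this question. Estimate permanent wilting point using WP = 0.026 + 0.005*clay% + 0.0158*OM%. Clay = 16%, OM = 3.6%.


WP = 0.026 + 0.005*16 + 0.0158*3.6
   = 0.026 + 0.0800 + 0.0569
   = 0.1629
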